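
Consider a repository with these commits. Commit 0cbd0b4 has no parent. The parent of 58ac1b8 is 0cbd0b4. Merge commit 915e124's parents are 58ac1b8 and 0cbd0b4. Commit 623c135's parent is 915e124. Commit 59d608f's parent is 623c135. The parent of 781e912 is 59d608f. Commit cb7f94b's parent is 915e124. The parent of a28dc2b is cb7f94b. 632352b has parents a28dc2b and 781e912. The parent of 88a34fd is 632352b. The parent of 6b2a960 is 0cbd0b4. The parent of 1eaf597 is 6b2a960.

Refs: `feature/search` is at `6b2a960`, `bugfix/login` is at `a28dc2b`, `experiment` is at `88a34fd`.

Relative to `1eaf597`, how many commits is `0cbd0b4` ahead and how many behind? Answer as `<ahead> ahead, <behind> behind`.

Reachable from 0cbd0b4: {0cbd0b4}.
Reachable from 1eaf597: {0cbd0b4, 1eaf597, 6b2a960}.
Only in 0cbd0b4's history (ahead): {} — 0.
Only in 1eaf597's history (behind): {1eaf597, 6b2a960} — 2.

0 ahead, 2 behind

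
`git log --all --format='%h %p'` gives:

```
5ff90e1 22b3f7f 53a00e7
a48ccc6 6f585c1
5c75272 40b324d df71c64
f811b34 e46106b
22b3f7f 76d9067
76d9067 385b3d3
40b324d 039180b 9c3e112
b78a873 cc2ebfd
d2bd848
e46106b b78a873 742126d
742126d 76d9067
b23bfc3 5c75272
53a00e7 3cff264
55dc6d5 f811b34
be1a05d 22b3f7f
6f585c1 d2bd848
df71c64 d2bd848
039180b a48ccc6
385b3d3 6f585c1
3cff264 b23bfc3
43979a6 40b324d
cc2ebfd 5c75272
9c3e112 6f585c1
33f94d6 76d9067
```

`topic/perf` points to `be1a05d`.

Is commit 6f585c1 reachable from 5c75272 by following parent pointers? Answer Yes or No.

Yes

Ancestors of 5c75272 (commits reachable by following parents): {039180b, 40b324d, 5c75272, 6f585c1, 9c3e112, a48ccc6, d2bd848, df71c64}.
6f585c1 is in that set, so it is an ancestor of 5c75272.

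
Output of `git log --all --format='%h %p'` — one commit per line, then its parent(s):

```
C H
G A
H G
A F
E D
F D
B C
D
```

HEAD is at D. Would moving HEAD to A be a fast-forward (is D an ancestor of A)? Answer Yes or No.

Yes

A fast-forward from D to A is possible iff D is an ancestor of A.
Ancestors of A: {A, D, F}.
D is among them, so fast-forward is possible.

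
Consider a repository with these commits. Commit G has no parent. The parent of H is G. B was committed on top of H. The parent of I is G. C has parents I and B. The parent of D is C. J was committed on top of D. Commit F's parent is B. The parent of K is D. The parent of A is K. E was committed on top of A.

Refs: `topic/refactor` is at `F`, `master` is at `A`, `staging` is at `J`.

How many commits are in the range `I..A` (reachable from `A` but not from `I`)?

Reachable from A: {A, B, C, D, G, H, I, K}.
Reachable from I: {G, I}.
In A's history but not I's: {A, B, C, D, H, K} — 6 commits.

6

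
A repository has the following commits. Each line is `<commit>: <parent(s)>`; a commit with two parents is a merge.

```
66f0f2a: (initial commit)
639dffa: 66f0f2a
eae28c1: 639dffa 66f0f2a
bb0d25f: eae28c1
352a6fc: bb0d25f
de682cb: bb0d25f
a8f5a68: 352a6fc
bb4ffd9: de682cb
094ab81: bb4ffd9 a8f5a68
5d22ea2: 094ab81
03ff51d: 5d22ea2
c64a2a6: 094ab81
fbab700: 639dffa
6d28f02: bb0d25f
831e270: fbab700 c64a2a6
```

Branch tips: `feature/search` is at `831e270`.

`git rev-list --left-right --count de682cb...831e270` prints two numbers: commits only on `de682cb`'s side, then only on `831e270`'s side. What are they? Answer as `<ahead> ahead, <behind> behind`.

Reachable from de682cb: {639dffa, 66f0f2a, bb0d25f, de682cb, eae28c1}.
Reachable from 831e270: {094ab81, 352a6fc, 639dffa, 66f0f2a, 831e270, a8f5a68, bb0d25f, bb4ffd9, c64a2a6, de682cb, eae28c1, fbab700}.
Only in de682cb's history (ahead): {} — 0.
Only in 831e270's history (behind): {094ab81, 352a6fc, 831e270, a8f5a68, bb4ffd9, c64a2a6, fbab700} — 7.

0 ahead, 7 behind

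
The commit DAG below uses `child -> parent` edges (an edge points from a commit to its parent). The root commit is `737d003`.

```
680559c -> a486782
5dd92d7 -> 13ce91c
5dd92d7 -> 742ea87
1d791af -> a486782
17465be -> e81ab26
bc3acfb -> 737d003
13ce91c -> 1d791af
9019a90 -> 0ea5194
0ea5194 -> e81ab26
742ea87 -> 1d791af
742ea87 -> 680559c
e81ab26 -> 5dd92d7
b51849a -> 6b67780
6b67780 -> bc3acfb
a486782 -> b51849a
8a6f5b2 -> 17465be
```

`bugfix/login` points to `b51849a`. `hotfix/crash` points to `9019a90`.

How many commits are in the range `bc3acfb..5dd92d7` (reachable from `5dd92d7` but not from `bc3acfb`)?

8

Reachable from 5dd92d7: {13ce91c, 1d791af, 5dd92d7, 680559c, 6b67780, 737d003, 742ea87, a486782, b51849a, bc3acfb}.
Reachable from bc3acfb: {737d003, bc3acfb}.
In 5dd92d7's history but not bc3acfb's: {13ce91c, 1d791af, 5dd92d7, 680559c, 6b67780, 742ea87, a486782, b51849a} — 8 commits.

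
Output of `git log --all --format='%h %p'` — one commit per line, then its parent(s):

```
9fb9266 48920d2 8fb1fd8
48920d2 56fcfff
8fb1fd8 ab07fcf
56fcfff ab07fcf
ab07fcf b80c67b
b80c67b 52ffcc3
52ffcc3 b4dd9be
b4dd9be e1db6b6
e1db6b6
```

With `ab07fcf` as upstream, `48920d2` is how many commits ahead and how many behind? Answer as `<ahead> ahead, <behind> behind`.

2 ahead, 0 behind

Reachable from 48920d2: {48920d2, 52ffcc3, 56fcfff, ab07fcf, b4dd9be, b80c67b, e1db6b6}.
Reachable from ab07fcf: {52ffcc3, ab07fcf, b4dd9be, b80c67b, e1db6b6}.
Only in 48920d2's history (ahead): {48920d2, 56fcfff} — 2.
Only in ab07fcf's history (behind): {} — 0.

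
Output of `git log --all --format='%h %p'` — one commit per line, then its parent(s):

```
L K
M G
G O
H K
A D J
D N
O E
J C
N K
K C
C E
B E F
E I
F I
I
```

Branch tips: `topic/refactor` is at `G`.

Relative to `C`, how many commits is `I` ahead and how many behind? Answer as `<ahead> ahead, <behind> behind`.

Reachable from I: {I}.
Reachable from C: {C, E, I}.
Only in I's history (ahead): {} — 0.
Only in C's history (behind): {C, E} — 2.

0 ahead, 2 behind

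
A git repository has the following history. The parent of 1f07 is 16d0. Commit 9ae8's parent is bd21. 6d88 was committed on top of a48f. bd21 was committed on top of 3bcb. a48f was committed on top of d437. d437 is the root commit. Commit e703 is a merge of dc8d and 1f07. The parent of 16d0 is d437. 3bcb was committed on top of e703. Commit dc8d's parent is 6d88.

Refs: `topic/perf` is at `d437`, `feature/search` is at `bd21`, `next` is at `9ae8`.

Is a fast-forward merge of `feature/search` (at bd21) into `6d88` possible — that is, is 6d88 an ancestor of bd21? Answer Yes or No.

A fast-forward from 6d88 to bd21 is possible iff 6d88 is an ancestor of bd21.
Ancestors of bd21: {16d0, 1f07, 3bcb, 6d88, a48f, bd21, d437, dc8d, e703}.
6d88 is among them, so fast-forward is possible.

Yes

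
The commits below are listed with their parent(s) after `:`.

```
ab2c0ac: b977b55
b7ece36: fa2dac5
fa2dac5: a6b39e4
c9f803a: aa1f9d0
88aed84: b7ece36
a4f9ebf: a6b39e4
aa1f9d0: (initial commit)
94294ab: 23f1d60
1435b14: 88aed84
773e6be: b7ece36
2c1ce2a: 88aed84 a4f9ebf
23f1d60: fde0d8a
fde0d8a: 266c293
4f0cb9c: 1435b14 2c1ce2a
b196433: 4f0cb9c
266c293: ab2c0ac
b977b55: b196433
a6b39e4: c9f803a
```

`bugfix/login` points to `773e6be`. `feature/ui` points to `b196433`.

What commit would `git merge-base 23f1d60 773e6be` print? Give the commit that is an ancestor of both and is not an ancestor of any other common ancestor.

b7ece36

Ancestors of 23f1d60: {1435b14, 23f1d60, 266c293, 2c1ce2a, 4f0cb9c, 88aed84, a4f9ebf, a6b39e4, aa1f9d0, ab2c0ac, b196433, b7ece36, b977b55, c9f803a, fa2dac5, fde0d8a}.
Ancestors of 773e6be: {773e6be, a6b39e4, aa1f9d0, b7ece36, c9f803a, fa2dac5}.
Common ancestors: {a6b39e4, aa1f9d0, b7ece36, c9f803a, fa2dac5}.
Among these, b7ece36 is not an ancestor of any other common ancestor — it is the merge base.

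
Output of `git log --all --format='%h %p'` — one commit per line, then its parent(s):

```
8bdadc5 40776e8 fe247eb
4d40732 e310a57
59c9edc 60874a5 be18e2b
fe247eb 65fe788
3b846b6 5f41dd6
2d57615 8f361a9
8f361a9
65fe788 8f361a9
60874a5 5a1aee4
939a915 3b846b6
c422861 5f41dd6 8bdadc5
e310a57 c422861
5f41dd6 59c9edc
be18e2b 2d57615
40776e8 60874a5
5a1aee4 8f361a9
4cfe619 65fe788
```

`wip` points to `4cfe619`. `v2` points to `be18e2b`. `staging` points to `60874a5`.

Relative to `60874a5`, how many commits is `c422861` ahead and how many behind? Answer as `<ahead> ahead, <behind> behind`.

9 ahead, 0 behind

Reachable from c422861: {2d57615, 40776e8, 59c9edc, 5a1aee4, 5f41dd6, 60874a5, 65fe788, 8bdadc5, 8f361a9, be18e2b, c422861, fe247eb}.
Reachable from 60874a5: {5a1aee4, 60874a5, 8f361a9}.
Only in c422861's history (ahead): {2d57615, 40776e8, 59c9edc, 5f41dd6, 65fe788, 8bdadc5, be18e2b, c422861, fe247eb} — 9.
Only in 60874a5's history (behind): {} — 0.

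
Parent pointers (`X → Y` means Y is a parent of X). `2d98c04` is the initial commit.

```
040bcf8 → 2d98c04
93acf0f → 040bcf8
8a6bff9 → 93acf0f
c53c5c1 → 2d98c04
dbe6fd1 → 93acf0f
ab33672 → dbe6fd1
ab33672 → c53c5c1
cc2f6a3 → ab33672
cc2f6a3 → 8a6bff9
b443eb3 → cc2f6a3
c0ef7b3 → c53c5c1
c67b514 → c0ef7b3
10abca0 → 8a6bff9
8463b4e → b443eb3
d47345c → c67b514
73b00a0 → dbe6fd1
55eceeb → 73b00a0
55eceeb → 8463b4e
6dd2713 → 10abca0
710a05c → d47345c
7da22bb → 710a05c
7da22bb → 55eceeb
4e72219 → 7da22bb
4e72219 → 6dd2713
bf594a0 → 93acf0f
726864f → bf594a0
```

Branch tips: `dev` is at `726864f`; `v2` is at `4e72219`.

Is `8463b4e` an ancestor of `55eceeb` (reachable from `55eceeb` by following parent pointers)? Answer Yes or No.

Ancestors of 55eceeb (commits reachable by following parents): {040bcf8, 2d98c04, 55eceeb, 73b00a0, 8463b4e, 8a6bff9, 93acf0f, ab33672, b443eb3, c53c5c1, cc2f6a3, dbe6fd1}.
8463b4e is in that set, so it is an ancestor of 55eceeb.

Yes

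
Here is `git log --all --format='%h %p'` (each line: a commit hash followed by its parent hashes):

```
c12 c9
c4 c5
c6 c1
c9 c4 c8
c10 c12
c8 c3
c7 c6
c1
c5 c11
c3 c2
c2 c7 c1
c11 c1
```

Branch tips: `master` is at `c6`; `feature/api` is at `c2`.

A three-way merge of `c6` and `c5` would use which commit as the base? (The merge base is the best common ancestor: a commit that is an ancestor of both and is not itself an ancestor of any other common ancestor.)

Ancestors of c6: {c1, c6}.
Ancestors of c5: {c1, c11, c5}.
Common ancestors: {c1}.
The only common ancestor is c1, so it is the merge base.

c1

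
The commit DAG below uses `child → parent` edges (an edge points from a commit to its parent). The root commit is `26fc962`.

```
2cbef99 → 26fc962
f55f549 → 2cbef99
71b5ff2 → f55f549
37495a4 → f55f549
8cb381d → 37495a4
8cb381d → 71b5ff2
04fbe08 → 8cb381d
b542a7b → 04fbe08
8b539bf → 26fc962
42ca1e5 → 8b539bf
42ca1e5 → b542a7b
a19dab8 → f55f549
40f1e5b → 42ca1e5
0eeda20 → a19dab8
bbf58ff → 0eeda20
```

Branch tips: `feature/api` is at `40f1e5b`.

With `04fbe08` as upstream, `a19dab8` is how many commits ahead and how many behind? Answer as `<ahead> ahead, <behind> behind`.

Reachable from a19dab8: {26fc962, 2cbef99, a19dab8, f55f549}.
Reachable from 04fbe08: {04fbe08, 26fc962, 2cbef99, 37495a4, 71b5ff2, 8cb381d, f55f549}.
Only in a19dab8's history (ahead): {a19dab8} — 1.
Only in 04fbe08's history (behind): {04fbe08, 37495a4, 71b5ff2, 8cb381d} — 4.

1 ahead, 4 behind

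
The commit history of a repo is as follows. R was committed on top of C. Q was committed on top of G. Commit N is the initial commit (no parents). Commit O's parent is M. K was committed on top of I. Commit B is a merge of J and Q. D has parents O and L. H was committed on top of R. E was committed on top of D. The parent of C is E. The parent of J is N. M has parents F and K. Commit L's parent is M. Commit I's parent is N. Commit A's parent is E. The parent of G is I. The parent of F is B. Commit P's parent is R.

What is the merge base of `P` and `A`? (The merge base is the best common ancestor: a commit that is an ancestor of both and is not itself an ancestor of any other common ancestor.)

E

Ancestors of P: {B, C, D, E, F, G, I, J, K, L, M, N, O, P, Q, R}.
Ancestors of A: {A, B, D, E, F, G, I, J, K, L, M, N, O, Q}.
Common ancestors: {B, D, E, F, G, I, J, K, L, M, N, O, Q}.
Among these, E is not an ancestor of any other common ancestor — it is the merge base.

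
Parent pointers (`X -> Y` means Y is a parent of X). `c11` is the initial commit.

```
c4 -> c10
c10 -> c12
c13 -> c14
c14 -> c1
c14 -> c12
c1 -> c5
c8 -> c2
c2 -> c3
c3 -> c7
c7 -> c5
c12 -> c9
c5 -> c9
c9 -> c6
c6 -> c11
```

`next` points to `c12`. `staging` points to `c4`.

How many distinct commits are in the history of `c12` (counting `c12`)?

4

Walking parent pointers from c12: reachable set = {c11, c12, c6, c9}.
That is 4 commits.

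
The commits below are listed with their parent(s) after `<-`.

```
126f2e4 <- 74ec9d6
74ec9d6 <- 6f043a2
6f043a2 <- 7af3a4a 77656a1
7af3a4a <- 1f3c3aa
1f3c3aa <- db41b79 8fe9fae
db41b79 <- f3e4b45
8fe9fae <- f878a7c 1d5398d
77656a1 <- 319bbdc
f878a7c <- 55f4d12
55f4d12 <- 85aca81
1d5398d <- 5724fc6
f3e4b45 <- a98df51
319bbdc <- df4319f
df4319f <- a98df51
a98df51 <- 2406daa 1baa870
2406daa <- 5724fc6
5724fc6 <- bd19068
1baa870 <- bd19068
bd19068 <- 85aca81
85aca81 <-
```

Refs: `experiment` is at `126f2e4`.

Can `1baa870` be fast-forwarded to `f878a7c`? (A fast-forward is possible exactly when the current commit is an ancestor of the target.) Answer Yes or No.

No

A fast-forward from 1baa870 to f878a7c is possible iff 1baa870 is an ancestor of f878a7c.
Ancestors of f878a7c: {55f4d12, 85aca81, f878a7c}.
1baa870 is not among them, so fast-forward is not possible.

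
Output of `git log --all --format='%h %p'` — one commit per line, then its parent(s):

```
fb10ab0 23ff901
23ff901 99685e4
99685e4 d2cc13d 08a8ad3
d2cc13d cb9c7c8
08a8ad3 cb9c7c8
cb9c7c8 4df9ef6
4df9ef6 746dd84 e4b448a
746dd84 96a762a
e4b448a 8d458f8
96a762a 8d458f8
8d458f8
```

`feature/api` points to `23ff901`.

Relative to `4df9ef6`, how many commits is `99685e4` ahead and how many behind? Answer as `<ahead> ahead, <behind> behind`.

4 ahead, 0 behind

Reachable from 99685e4: {08a8ad3, 4df9ef6, 746dd84, 8d458f8, 96a762a, 99685e4, cb9c7c8, d2cc13d, e4b448a}.
Reachable from 4df9ef6: {4df9ef6, 746dd84, 8d458f8, 96a762a, e4b448a}.
Only in 99685e4's history (ahead): {08a8ad3, 99685e4, cb9c7c8, d2cc13d} — 4.
Only in 4df9ef6's history (behind): {} — 0.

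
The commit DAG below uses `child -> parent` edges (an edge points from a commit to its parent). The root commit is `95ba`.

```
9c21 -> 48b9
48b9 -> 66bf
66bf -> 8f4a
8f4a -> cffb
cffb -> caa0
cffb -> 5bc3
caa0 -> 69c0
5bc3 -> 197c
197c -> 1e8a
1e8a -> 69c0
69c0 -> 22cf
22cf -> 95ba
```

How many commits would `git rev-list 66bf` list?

Walking parent pointers from 66bf: reachable set = {197c, 1e8a, 22cf, 5bc3, 66bf, 69c0, 8f4a, 95ba, caa0, cffb}.
That is 10 commits.

10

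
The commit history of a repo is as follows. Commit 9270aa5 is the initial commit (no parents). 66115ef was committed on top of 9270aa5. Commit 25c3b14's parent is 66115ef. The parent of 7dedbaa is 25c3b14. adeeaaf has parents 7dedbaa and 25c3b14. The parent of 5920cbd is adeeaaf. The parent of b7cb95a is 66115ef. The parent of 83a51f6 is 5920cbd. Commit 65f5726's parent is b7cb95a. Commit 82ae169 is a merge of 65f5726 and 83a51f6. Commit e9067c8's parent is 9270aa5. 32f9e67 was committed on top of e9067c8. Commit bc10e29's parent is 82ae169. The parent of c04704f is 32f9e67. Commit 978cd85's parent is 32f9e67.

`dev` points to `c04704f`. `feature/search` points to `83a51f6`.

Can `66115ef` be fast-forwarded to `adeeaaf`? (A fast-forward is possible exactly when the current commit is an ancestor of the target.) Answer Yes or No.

A fast-forward from 66115ef to adeeaaf is possible iff 66115ef is an ancestor of adeeaaf.
Ancestors of adeeaaf: {25c3b14, 66115ef, 7dedbaa, 9270aa5, adeeaaf}.
66115ef is among them, so fast-forward is possible.

Yes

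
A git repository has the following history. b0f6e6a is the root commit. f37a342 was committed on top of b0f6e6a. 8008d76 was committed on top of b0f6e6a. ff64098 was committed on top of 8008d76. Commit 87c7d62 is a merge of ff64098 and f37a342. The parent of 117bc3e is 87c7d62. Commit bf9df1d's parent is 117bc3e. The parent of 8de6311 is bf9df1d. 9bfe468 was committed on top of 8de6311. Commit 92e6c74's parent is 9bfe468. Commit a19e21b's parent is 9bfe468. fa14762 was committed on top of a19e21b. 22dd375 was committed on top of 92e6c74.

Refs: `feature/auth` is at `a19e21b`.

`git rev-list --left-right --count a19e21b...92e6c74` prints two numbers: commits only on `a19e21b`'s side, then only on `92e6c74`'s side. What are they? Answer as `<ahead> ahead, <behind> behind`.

Reachable from a19e21b: {117bc3e, 8008d76, 87c7d62, 8de6311, 9bfe468, a19e21b, b0f6e6a, bf9df1d, f37a342, ff64098}.
Reachable from 92e6c74: {117bc3e, 8008d76, 87c7d62, 8de6311, 92e6c74, 9bfe468, b0f6e6a, bf9df1d, f37a342, ff64098}.
Only in a19e21b's history (ahead): {a19e21b} — 1.
Only in 92e6c74's history (behind): {92e6c74} — 1.

1 ahead, 1 behind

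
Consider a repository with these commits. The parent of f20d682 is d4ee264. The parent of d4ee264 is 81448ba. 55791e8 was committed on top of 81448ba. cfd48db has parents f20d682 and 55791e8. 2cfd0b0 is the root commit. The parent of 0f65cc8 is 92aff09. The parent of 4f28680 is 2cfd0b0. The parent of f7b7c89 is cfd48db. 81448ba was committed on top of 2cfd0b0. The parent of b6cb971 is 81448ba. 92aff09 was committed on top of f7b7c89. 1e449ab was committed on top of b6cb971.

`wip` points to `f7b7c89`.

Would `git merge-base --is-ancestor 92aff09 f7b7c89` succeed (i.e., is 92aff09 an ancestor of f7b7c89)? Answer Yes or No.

No

Ancestors of f7b7c89: {2cfd0b0, 55791e8, 81448ba, cfd48db, d4ee264, f20d682, f7b7c89}.
92aff09 is not in that set, so it is not an ancestor of f7b7c89.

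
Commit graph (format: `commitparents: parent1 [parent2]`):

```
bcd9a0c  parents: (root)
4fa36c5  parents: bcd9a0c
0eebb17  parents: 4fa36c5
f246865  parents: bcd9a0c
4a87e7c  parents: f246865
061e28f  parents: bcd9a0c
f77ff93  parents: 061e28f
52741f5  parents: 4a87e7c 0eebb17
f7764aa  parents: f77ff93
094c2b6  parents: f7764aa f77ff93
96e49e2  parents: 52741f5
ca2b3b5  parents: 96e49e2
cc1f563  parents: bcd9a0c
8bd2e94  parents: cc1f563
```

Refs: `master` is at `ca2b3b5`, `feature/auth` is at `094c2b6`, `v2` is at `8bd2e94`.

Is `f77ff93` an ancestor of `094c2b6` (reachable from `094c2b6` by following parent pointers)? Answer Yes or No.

Ancestors of 094c2b6 (commits reachable by following parents): {061e28f, 094c2b6, bcd9a0c, f7764aa, f77ff93}.
f77ff93 is in that set, so it is an ancestor of 094c2b6.

Yes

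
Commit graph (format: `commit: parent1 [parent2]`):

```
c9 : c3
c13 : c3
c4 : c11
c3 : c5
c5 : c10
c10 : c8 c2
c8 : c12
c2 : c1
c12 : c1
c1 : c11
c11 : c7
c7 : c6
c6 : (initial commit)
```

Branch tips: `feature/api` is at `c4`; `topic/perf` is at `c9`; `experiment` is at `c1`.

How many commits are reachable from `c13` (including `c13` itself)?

11

Walking parent pointers from c13: reachable set = {c1, c10, c11, c12, c13, c2, c3, c5, c6, c7, c8}.
That is 11 commits.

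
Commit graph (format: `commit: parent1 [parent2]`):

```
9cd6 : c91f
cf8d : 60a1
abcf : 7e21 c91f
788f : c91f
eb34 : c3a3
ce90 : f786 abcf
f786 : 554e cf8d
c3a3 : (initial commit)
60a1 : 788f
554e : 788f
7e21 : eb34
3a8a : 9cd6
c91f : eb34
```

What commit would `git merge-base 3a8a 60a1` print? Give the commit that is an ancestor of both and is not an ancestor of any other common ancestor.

c91f

Ancestors of 3a8a: {3a8a, 9cd6, c3a3, c91f, eb34}.
Ancestors of 60a1: {60a1, 788f, c3a3, c91f, eb34}.
Common ancestors: {c3a3, c91f, eb34}.
Among these, c91f is not an ancestor of any other common ancestor — it is the merge base.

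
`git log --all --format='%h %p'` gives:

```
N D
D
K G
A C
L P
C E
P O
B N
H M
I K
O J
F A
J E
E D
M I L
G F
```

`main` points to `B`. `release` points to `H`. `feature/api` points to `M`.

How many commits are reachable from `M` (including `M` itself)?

Walking parent pointers from M: reachable set = {A, C, D, E, F, G, I, J, K, L, M, O, P}.
That is 13 commits.

13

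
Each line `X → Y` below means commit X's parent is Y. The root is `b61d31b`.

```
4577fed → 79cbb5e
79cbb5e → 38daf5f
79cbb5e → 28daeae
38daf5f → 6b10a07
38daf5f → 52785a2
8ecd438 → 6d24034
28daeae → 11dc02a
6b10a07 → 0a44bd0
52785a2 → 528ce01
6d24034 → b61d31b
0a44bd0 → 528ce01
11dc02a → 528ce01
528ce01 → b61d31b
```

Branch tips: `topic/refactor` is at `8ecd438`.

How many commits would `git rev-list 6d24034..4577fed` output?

Reachable from 4577fed: {0a44bd0, 11dc02a, 28daeae, 38daf5f, 4577fed, 52785a2, 528ce01, 6b10a07, 79cbb5e, b61d31b}.
Reachable from 6d24034: {6d24034, b61d31b}.
In 4577fed's history but not 6d24034's: {0a44bd0, 11dc02a, 28daeae, 38daf5f, 4577fed, 52785a2, 528ce01, 6b10a07, 79cbb5e} — 9 commits.

9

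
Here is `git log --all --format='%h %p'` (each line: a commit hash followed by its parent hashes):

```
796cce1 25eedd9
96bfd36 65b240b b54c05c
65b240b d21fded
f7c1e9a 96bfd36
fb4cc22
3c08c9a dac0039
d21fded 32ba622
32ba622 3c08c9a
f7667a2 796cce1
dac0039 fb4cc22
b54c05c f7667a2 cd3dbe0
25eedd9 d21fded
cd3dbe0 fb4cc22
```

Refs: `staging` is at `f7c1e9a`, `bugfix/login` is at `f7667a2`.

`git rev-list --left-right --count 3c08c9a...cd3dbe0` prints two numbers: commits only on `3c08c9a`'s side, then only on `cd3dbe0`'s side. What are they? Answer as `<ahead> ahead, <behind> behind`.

Reachable from 3c08c9a: {3c08c9a, dac0039, fb4cc22}.
Reachable from cd3dbe0: {cd3dbe0, fb4cc22}.
Only in 3c08c9a's history (ahead): {3c08c9a, dac0039} — 2.
Only in cd3dbe0's history (behind): {cd3dbe0} — 1.

2 ahead, 1 behind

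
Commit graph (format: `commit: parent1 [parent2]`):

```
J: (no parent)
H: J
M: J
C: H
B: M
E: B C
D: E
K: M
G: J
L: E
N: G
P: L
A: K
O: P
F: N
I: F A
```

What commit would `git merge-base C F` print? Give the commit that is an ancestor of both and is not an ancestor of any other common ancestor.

J

Ancestors of C: {C, H, J}.
Ancestors of F: {F, G, J, N}.
Common ancestors: {J}.
The only common ancestor is J, so it is the merge base.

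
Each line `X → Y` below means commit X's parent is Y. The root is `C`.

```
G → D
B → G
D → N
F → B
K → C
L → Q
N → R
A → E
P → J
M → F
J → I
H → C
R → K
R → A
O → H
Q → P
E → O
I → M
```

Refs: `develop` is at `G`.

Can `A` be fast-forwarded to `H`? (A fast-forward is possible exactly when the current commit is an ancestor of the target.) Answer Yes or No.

A fast-forward from A to H is possible iff A is an ancestor of H.
Ancestors of H: {C, H}.
A is not among them, so fast-forward is not possible.

No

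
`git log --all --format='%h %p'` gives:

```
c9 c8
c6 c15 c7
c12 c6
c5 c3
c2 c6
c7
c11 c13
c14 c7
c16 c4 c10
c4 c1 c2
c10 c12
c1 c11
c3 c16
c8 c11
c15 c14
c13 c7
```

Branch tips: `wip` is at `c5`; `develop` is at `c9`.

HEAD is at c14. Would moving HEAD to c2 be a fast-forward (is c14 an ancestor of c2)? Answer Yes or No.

A fast-forward from c14 to c2 is possible iff c14 is an ancestor of c2.
Ancestors of c2: {c14, c15, c2, c6, c7}.
c14 is among them, so fast-forward is possible.

Yes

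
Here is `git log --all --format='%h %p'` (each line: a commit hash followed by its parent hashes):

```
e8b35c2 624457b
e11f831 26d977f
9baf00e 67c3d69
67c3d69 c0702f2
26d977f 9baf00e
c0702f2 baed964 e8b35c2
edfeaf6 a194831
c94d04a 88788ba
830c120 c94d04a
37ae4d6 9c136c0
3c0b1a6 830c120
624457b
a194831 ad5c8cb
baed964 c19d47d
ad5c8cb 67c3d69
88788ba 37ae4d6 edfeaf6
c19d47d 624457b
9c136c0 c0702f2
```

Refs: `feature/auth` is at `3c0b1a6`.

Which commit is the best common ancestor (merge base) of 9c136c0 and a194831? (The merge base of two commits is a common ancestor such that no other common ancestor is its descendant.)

Ancestors of 9c136c0: {624457b, 9c136c0, baed964, c0702f2, c19d47d, e8b35c2}.
Ancestors of a194831: {624457b, 67c3d69, a194831, ad5c8cb, baed964, c0702f2, c19d47d, e8b35c2}.
Common ancestors: {624457b, baed964, c0702f2, c19d47d, e8b35c2}.
Among these, c0702f2 is not an ancestor of any other common ancestor — it is the merge base.

c0702f2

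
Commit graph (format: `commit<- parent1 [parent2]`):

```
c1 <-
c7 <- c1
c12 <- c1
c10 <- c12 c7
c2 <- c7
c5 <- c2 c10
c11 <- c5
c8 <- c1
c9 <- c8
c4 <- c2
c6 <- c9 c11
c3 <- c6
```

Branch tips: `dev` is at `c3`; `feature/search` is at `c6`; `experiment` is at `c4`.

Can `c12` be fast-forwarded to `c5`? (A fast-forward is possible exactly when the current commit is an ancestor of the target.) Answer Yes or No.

Yes

A fast-forward from c12 to c5 is possible iff c12 is an ancestor of c5.
Ancestors of c5: {c1, c10, c12, c2, c5, c7}.
c12 is among them, so fast-forward is possible.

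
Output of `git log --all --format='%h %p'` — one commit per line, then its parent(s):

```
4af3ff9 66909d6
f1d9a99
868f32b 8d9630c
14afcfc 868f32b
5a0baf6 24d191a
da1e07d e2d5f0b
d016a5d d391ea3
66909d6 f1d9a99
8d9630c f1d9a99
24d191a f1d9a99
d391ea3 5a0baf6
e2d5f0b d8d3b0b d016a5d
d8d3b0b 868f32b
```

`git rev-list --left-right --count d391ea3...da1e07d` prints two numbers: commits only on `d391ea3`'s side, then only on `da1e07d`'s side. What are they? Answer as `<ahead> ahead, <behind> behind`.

Reachable from d391ea3: {24d191a, 5a0baf6, d391ea3, f1d9a99}.
Reachable from da1e07d: {24d191a, 5a0baf6, 868f32b, 8d9630c, d016a5d, d391ea3, d8d3b0b, da1e07d, e2d5f0b, f1d9a99}.
Only in d391ea3's history (ahead): {} — 0.
Only in da1e07d's history (behind): {868f32b, 8d9630c, d016a5d, d8d3b0b, da1e07d, e2d5f0b} — 6.

0 ahead, 6 behind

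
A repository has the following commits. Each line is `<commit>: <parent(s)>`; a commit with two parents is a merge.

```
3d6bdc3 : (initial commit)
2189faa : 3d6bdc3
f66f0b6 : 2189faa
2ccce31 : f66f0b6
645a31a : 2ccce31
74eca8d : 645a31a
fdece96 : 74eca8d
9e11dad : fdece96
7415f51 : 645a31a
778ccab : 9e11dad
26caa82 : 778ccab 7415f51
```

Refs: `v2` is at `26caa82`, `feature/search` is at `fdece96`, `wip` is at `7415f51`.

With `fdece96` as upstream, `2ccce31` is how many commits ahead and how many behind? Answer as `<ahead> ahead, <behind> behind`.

Reachable from 2ccce31: {2189faa, 2ccce31, 3d6bdc3, f66f0b6}.
Reachable from fdece96: {2189faa, 2ccce31, 3d6bdc3, 645a31a, 74eca8d, f66f0b6, fdece96}.
Only in 2ccce31's history (ahead): {} — 0.
Only in fdece96's history (behind): {645a31a, 74eca8d, fdece96} — 3.

0 ahead, 3 behind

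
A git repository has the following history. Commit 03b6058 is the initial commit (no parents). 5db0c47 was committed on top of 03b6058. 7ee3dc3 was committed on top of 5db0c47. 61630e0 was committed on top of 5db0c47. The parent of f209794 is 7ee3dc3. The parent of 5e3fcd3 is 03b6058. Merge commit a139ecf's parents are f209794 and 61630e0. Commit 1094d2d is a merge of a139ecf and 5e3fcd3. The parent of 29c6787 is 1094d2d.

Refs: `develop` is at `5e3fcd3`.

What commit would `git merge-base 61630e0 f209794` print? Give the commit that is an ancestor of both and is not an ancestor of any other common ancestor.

5db0c47

Ancestors of 61630e0: {03b6058, 5db0c47, 61630e0}.
Ancestors of f209794: {03b6058, 5db0c47, 7ee3dc3, f209794}.
Common ancestors: {03b6058, 5db0c47}.
Among these, 5db0c47 is not an ancestor of any other common ancestor — it is the merge base.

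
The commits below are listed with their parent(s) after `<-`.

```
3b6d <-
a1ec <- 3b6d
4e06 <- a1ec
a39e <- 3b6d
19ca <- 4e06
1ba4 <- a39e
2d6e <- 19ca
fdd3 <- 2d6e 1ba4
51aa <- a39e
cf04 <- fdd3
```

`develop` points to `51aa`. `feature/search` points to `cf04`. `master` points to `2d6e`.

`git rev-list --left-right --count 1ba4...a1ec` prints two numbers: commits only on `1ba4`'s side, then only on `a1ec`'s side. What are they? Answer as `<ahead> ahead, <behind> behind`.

Reachable from 1ba4: {1ba4, 3b6d, a39e}.
Reachable from a1ec: {3b6d, a1ec}.
Only in 1ba4's history (ahead): {1ba4, a39e} — 2.
Only in a1ec's history (behind): {a1ec} — 1.

2 ahead, 1 behind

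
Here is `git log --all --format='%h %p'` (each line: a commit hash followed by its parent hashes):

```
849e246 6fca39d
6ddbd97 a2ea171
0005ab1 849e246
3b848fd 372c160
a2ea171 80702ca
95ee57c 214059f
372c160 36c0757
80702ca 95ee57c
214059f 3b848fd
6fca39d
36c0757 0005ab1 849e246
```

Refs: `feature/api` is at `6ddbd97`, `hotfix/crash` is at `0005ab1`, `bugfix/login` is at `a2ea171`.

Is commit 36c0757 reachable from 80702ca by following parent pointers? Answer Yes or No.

Yes

Ancestors of 80702ca (commits reachable by following parents): {0005ab1, 214059f, 36c0757, 372c160, 3b848fd, 6fca39d, 80702ca, 849e246, 95ee57c}.
36c0757 is in that set, so it is an ancestor of 80702ca.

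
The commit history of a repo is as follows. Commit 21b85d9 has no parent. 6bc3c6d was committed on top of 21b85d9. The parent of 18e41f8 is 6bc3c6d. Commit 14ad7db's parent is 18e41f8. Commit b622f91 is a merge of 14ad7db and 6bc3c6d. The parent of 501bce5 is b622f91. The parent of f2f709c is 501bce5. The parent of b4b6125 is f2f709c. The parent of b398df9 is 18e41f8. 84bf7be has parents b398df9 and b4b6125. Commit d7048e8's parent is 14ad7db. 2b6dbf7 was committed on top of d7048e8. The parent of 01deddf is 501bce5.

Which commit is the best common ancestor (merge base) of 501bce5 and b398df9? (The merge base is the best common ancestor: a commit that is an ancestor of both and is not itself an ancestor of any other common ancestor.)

18e41f8

Ancestors of 501bce5: {14ad7db, 18e41f8, 21b85d9, 501bce5, 6bc3c6d, b622f91}.
Ancestors of b398df9: {18e41f8, 21b85d9, 6bc3c6d, b398df9}.
Common ancestors: {18e41f8, 21b85d9, 6bc3c6d}.
Among these, 18e41f8 is not an ancestor of any other common ancestor — it is the merge base.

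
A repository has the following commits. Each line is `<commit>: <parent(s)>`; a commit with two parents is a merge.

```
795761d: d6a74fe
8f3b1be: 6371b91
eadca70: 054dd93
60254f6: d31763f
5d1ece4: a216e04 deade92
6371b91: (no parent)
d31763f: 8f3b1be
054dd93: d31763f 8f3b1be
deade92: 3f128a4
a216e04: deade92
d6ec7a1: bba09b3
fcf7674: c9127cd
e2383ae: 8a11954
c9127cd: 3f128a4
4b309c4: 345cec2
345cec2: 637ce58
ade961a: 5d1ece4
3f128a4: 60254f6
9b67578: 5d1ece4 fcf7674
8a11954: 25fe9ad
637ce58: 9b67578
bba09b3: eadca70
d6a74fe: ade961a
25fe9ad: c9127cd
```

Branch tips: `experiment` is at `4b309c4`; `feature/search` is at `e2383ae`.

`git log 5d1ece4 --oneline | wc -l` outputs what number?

8

Walking parent pointers from 5d1ece4: reachable set = {3f128a4, 5d1ece4, 60254f6, 6371b91, 8f3b1be, a216e04, d31763f, deade92}.
That is 8 commits.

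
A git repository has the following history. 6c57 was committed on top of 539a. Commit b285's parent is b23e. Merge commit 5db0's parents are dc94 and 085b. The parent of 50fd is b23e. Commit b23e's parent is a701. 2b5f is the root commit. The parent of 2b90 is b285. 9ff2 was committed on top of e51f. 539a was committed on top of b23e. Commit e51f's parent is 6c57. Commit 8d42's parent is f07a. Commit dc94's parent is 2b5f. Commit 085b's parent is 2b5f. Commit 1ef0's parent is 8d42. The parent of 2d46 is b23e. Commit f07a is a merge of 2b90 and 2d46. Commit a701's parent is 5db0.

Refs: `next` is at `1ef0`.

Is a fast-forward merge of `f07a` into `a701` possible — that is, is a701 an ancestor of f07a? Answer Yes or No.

Yes

A fast-forward from a701 to f07a is possible iff a701 is an ancestor of f07a.
Ancestors of f07a: {085b, 2b5f, 2b90, 2d46, 5db0, a701, b23e, b285, dc94, f07a}.
a701 is among them, so fast-forward is possible.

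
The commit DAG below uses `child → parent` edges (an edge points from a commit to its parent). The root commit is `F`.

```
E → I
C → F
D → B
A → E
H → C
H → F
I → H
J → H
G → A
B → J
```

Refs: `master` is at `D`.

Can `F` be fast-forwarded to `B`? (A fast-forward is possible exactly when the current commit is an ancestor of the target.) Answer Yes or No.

A fast-forward from F to B is possible iff F is an ancestor of B.
Ancestors of B: {B, C, F, H, J}.
F is among them, so fast-forward is possible.

Yes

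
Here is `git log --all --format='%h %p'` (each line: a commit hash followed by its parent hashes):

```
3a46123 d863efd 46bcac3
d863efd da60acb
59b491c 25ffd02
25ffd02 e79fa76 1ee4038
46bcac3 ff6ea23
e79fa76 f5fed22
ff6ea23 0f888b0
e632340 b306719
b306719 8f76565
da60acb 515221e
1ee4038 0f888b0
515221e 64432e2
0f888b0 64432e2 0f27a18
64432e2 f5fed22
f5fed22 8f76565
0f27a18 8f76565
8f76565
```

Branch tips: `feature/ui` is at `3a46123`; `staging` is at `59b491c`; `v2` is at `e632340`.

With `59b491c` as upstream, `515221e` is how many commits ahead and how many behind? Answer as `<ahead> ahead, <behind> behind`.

1 ahead, 6 behind

Reachable from 515221e: {515221e, 64432e2, 8f76565, f5fed22}.
Reachable from 59b491c: {0f27a18, 0f888b0, 1ee4038, 25ffd02, 59b491c, 64432e2, 8f76565, e79fa76, f5fed22}.
Only in 515221e's history (ahead): {515221e} — 1.
Only in 59b491c's history (behind): {0f27a18, 0f888b0, 1ee4038, 25ffd02, 59b491c, e79fa76} — 6.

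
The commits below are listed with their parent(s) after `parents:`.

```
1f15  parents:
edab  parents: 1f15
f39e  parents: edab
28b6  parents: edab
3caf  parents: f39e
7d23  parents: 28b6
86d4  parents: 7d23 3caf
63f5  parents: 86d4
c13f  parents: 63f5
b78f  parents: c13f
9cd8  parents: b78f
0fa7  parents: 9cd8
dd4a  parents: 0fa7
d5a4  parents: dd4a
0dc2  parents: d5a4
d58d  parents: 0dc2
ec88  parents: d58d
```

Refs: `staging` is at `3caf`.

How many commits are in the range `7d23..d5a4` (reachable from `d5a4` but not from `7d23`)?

Reachable from d5a4: {0fa7, 1f15, 28b6, 3caf, 63f5, 7d23, 86d4, 9cd8, b78f, c13f, d5a4, dd4a, edab, f39e}.
Reachable from 7d23: {1f15, 28b6, 7d23, edab}.
In d5a4's history but not 7d23's: {0fa7, 3caf, 63f5, 86d4, 9cd8, b78f, c13f, d5a4, dd4a, f39e} — 10 commits.

10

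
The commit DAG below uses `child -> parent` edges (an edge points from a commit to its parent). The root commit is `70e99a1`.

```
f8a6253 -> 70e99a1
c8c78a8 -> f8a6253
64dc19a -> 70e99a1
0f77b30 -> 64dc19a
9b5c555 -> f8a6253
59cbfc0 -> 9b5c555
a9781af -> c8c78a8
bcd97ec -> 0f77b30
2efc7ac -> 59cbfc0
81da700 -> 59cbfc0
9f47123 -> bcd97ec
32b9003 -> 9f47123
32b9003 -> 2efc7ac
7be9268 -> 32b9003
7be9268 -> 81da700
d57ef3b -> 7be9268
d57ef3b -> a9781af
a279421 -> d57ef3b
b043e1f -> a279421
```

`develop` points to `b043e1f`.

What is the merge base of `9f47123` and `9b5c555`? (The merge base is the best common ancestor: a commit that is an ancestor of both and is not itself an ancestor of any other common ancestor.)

70e99a1

Ancestors of 9f47123: {0f77b30, 64dc19a, 70e99a1, 9f47123, bcd97ec}.
Ancestors of 9b5c555: {70e99a1, 9b5c555, f8a6253}.
Common ancestors: {70e99a1}.
The only common ancestor is 70e99a1, so it is the merge base.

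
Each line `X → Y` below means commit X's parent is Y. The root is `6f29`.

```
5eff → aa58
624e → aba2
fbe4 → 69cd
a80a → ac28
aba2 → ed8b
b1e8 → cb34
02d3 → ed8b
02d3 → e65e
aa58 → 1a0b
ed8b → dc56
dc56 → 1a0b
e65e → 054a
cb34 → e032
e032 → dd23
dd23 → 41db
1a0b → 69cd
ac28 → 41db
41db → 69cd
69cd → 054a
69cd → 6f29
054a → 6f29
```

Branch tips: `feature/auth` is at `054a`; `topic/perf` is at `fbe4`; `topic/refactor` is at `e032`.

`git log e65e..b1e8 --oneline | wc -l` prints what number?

Reachable from b1e8: {054a, 41db, 69cd, 6f29, b1e8, cb34, dd23, e032}.
Reachable from e65e: {054a, 6f29, e65e}.
In b1e8's history but not e65e's: {41db, 69cd, b1e8, cb34, dd23, e032} — 6 commits.

6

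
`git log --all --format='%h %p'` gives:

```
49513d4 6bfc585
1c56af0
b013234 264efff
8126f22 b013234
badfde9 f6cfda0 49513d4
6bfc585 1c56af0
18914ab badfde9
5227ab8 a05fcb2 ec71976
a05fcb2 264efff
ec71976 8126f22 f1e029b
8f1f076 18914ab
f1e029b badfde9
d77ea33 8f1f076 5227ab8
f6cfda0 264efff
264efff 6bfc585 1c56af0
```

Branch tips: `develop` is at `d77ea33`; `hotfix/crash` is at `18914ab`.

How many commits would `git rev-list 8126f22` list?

5

Walking parent pointers from 8126f22: reachable set = {1c56af0, 264efff, 6bfc585, 8126f22, b013234}.
That is 5 commits.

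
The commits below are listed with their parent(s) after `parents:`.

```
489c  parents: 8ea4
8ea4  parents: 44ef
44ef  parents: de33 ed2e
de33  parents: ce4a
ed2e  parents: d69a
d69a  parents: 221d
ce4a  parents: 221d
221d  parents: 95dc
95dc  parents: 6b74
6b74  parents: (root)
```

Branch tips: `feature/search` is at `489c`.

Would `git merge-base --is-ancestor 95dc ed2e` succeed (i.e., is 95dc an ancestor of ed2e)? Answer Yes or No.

Ancestors of ed2e (commits reachable by following parents): {221d, 6b74, 95dc, d69a, ed2e}.
95dc is in that set, so it is an ancestor of ed2e.

Yes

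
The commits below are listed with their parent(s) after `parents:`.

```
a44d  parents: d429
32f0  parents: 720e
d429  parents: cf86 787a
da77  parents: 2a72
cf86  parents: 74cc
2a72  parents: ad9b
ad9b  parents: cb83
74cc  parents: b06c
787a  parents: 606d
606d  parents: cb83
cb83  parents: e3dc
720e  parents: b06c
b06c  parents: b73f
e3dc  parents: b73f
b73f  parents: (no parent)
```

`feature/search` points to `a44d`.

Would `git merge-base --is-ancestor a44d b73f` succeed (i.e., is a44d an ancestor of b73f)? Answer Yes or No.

Ancestors of b73f: {b73f}.
a44d is not in that set, so it is not an ancestor of b73f.

No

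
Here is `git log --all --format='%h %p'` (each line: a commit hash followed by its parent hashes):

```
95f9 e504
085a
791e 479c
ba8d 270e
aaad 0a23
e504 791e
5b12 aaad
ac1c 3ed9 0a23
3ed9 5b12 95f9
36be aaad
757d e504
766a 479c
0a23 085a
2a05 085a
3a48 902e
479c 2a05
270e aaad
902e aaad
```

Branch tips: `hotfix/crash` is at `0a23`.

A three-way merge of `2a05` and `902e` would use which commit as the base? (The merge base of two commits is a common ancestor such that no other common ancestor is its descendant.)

Ancestors of 2a05: {085a, 2a05}.
Ancestors of 902e: {085a, 0a23, 902e, aaad}.
Common ancestors: {085a}.
The only common ancestor is 085a, so it is the merge base.

085a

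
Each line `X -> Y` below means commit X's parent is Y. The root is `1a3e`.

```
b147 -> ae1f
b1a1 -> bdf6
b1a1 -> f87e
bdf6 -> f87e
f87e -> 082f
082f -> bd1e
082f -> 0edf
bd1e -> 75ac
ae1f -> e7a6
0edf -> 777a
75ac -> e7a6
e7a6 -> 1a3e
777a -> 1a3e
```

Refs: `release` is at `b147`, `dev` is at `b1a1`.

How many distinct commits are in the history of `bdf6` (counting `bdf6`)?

Walking parent pointers from bdf6: reachable set = {082f, 0edf, 1a3e, 75ac, 777a, bd1e, bdf6, e7a6, f87e}.
That is 9 commits.

9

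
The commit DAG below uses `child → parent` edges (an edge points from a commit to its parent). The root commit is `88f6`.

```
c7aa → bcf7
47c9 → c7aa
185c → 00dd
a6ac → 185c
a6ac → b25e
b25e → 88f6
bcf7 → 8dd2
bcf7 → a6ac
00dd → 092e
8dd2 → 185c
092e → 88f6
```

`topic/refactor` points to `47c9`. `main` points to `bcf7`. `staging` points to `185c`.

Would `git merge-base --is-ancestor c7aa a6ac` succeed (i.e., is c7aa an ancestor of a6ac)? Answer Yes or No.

Ancestors of a6ac: {00dd, 092e, 185c, 88f6, a6ac, b25e}.
c7aa is not in that set, so it is not an ancestor of a6ac.

No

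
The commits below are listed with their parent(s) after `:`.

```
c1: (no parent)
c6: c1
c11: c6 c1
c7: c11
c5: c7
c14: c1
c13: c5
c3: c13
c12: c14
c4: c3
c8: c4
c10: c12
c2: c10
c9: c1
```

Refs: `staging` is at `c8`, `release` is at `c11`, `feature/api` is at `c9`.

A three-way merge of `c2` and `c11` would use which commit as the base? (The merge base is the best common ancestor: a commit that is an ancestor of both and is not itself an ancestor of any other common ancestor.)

c1

Ancestors of c2: {c1, c10, c12, c14, c2}.
Ancestors of c11: {c1, c11, c6}.
Common ancestors: {c1}.
The only common ancestor is c1, so it is the merge base.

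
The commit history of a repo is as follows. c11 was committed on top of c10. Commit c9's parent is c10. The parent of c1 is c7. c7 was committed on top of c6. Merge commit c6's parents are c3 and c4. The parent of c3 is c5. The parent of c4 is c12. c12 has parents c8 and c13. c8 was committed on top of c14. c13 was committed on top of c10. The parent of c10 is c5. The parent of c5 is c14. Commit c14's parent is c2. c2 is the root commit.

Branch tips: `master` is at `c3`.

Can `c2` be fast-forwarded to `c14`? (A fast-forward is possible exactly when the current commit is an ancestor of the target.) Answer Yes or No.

Yes

A fast-forward from c2 to c14 is possible iff c2 is an ancestor of c14.
Ancestors of c14: {c14, c2}.
c2 is among them, so fast-forward is possible.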